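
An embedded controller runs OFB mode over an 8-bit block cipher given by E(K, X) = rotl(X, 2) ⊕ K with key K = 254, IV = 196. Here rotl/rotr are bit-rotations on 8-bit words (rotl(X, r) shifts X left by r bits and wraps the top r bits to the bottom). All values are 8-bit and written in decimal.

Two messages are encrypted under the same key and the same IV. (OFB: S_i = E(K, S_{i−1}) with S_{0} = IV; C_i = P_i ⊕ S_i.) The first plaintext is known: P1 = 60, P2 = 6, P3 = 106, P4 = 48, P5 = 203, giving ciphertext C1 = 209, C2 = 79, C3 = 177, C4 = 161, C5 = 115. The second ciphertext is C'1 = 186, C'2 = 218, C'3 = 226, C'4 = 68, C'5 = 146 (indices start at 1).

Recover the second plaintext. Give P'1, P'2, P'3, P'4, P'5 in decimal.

P'1 = 87, P'2 = 147, P'3 = 57, P'4 = 213, P'5 = 42

In OFB with a reused IV, both messages share the same keystream S_i, so C_i ⊕ C'_i = P_i ⊕ P'_i and thus P'_i = P_i ⊕ C_i ⊕ C'_i.
P'1: 60 ⊕ 209 ⊕ 186 = 87.
P'2: 6 ⊕ 79 ⊕ 218 = 147.
P'3: 106 ⊕ 177 ⊕ 226 = 57.
P'4: 48 ⊕ 161 ⊕ 68 = 213.
P'5: 203 ⊕ 115 ⊕ 146 = 42.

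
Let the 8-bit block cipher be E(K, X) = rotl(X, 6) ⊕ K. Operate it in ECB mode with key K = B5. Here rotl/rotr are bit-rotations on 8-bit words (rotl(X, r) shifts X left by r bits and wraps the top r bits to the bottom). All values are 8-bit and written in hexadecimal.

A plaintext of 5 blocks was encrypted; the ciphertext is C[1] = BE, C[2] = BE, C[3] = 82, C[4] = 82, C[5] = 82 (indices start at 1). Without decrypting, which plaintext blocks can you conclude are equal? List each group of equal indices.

ECB encrypts each block independently with the same key, so equal ciphertext blocks imply equal plaintext blocks.
C[1] = C[2] = BE, so P[1] = P[2].
C[3] = C[4] = C[5] = 82, so P[3] = P[4] = P[5].

P[1] = P[2]; P[3] = P[4] = P[5]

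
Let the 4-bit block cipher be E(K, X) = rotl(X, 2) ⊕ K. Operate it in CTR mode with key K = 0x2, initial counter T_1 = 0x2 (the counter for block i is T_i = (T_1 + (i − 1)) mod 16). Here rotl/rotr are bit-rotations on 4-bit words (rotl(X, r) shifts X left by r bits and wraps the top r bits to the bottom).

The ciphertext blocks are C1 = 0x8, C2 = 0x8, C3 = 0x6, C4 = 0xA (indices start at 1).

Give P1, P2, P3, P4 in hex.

CTR decryption: S_i = E(K, T_i) where T_i is the counter for block i; P_i = C_i ⊕ S_i.
P1: T = 0x2, S = E(K, T) = 0xA; 0x8 ⊕ 0xA = 0x2.
P2: T = 0x3, S = E(K, T) = 0xE; 0x8 ⊕ 0xE = 0x6.
P3: T = 0x4, S = E(K, T) = 0x3; 0x6 ⊕ 0x3 = 0x5.
P4: T = 0x5, S = E(K, T) = 0x7; 0xA ⊕ 0x7 = 0xD.

P1 = 0x2, P2 = 0x6, P3 = 0x5, P4 = 0xD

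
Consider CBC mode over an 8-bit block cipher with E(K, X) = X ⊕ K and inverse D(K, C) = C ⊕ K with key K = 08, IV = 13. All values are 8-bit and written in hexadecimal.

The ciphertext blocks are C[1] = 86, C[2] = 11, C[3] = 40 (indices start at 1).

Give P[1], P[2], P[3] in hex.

P[1] = 9D, P[2] = 9F, P[3] = 59

CBC decryption: P_i = D(K, C_i) ⊕ C_{i−1}, with C_{0} = IV.
P[1]: D(K, 86) = 8E; 8E ⊕ 13 = 9D.
P[2]: D(K, 11) = 19; 19 ⊕ 86 = 9F.
P[3]: D(K, 40) = 48; 48 ⊕ 11 = 59.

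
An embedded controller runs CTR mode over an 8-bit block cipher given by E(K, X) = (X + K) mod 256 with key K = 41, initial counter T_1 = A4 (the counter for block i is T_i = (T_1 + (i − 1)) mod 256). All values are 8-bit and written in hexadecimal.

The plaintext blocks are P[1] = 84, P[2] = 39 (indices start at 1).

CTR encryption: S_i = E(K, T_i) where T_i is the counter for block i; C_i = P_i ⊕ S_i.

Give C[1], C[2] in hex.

C[1]: T = A4, S = E(K, T) = E5; 84 ⊕ E5 = 61.
C[2]: T = A5, S = E(K, T) = E6; 39 ⊕ E6 = DF.

C[1] = 61, C[2] = DF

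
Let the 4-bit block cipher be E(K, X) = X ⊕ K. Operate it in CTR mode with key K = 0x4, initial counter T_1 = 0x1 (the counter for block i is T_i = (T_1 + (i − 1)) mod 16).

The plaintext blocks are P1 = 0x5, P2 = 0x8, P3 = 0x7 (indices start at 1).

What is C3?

CTR encryption: S_i = E(K, T_i) where T_i is the counter for block i; C_i = P_i ⊕ S_i.
C1: T = 0x1, S = E(K, T) = 0x5; 0x5 ⊕ 0x5 = 0x0.
C2: T = 0x2, S = E(K, T) = 0x6; 0x8 ⊕ 0x6 = 0xE.
C3: T = 0x3, S = E(K, T) = 0x7; 0x7 ⊕ 0x7 = 0x0.

C3 = 0x0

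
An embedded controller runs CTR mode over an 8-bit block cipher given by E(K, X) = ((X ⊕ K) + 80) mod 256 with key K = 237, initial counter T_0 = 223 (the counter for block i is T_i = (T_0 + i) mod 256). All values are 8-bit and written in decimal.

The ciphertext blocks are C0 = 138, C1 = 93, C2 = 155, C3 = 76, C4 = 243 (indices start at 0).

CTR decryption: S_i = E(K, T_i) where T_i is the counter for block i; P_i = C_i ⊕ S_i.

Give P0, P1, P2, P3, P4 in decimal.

P0: T = 223, S = E(K, T) = 130; 138 ⊕ 130 = 8.
P1: T = 224, S = E(K, T) = 93; 93 ⊕ 93 = 0.
P2: T = 225, S = E(K, T) = 92; 155 ⊕ 92 = 199.
P3: T = 226, S = E(K, T) = 95; 76 ⊕ 95 = 19.
P4: T = 227, S = E(K, T) = 94; 243 ⊕ 94 = 173.

P0 = 8, P1 = 0, P2 = 199, P3 = 19, P4 = 173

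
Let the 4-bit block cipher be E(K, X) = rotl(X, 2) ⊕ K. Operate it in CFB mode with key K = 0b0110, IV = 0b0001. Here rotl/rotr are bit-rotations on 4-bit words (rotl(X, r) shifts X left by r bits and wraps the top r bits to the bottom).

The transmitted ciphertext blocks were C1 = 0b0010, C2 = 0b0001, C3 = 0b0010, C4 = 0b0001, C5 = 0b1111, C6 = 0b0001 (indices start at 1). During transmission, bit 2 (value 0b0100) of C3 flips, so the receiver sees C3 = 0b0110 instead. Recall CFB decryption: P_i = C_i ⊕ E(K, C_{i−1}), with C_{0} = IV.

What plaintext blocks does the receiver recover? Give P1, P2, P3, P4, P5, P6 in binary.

Only C3 changed, to 0b0110. In CFB, a change in C_i flips the same bit in P_i and garbles P_{i+1}. Decrypting the received ciphertext:
P1: E(K, 0b0001) = 0b0010; 0b0010 ⊕ 0b0010 = 0b0000.
P2: E(K, 0b0010) = 0b1110; 0b0001 ⊕ 0b1110 = 0b1111.
P3: E(K, 0b0001) = 0b0010; 0b0110 ⊕ 0b0010 = 0b0100.
P4: E(K, 0b0110) = 0b1111; 0b0001 ⊕ 0b1111 = 0b1110.
P5: E(K, 0b0001) = 0b0010; 0b1111 ⊕ 0b0010 = 0b1101.
P6: E(K, 0b1111) = 0b1001; 0b0001 ⊕ 0b1001 = 0b1000.
Blocks that differ from the original plaintext: P3, P4.

P1 = 0b0000, P2 = 0b1111, P3 = 0b0100, P4 = 0b1110, P5 = 0b1101, P6 = 0b1000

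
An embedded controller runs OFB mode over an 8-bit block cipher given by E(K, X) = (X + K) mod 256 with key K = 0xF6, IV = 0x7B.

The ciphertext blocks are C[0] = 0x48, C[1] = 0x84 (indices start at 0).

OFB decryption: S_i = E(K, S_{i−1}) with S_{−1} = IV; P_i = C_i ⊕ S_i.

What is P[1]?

P[1] = 0xE3

P[0]: S = E(K, 0x7B) = 0x71; 0x48 ⊕ 0x71 = 0x39.
P[1]: S = E(K, 0x71) = 0x67; 0x84 ⊕ 0x67 = 0xE3.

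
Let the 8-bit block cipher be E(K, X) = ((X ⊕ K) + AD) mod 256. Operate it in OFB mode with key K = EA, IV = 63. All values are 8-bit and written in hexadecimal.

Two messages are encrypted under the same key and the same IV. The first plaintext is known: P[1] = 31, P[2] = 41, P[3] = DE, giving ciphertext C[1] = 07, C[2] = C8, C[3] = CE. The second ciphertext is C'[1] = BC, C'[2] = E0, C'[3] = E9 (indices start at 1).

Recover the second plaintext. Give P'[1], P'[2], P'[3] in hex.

P'[1] = 8A, P'[2] = 69, P'[3] = F9

In OFB with a reused IV, both messages share the same keystream S_i, so C_i ⊕ C'_i = P_i ⊕ P'_i and thus P'_i = P_i ⊕ C_i ⊕ C'_i.
P'[1]: 31 ⊕ 07 ⊕ BC = 8A.
P'[2]: 41 ⊕ C8 ⊕ E0 = 69.
P'[3]: DE ⊕ CE ⊕ E9 = F9.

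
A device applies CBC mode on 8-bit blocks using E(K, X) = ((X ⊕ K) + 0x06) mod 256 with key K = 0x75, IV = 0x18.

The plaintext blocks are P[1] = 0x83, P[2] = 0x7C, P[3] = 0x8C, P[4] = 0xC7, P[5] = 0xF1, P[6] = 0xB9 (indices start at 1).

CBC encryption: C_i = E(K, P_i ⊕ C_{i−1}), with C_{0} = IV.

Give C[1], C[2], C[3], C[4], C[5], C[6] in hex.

C[1] = 0xF4, C[2] = 0x03, C[3] = 0x00, C[4] = 0xB8, C[5] = 0x42, C[6] = 0x94

C[1]: P[1] ⊕ 0x18 = 0x9B; E(K, 0x9B) = 0xF4.
C[2]: P[2] ⊕ 0xF4 = 0x88; E(K, 0x88) = 0x03.
C[3]: P[3] ⊕ 0x03 = 0x8F; E(K, 0x8F) = 0x00.
C[4]: P[4] ⊕ 0x00 = 0xC7; E(K, 0xC7) = 0xB8.
C[5]: P[5] ⊕ 0xB8 = 0x49; E(K, 0x49) = 0x42.
C[6]: P[6] ⊕ 0x42 = 0xFB; E(K, 0xFB) = 0x94.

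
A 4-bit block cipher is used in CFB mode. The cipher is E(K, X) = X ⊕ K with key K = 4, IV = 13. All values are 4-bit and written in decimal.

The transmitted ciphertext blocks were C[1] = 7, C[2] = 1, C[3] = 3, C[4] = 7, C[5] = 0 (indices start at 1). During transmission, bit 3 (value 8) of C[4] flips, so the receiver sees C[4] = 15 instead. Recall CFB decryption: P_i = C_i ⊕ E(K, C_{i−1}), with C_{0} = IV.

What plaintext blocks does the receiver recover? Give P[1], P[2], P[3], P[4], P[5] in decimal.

P[1] = 14, P[2] = 2, P[3] = 6, P[4] = 8, P[5] = 11

Only C[4] changed, to 15. In CFB, a change in C_i flips the same bit in P_i and garbles P_{i+1}. Decrypting the received ciphertext:
P[1]: E(K, 13) = 9; 7 ⊕ 9 = 14.
P[2]: E(K, 7) = 3; 1 ⊕ 3 = 2.
P[3]: E(K, 1) = 5; 3 ⊕ 5 = 6.
P[4]: E(K, 3) = 7; 15 ⊕ 7 = 8.
P[5]: E(K, 15) = 11; 0 ⊕ 11 = 11.
Blocks that differ from the original plaintext: P[4], P[5].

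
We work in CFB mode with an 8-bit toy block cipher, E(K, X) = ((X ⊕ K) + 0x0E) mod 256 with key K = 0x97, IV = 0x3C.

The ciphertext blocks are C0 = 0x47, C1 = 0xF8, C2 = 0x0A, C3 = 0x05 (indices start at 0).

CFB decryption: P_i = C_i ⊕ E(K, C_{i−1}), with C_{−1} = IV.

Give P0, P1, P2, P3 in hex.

P0: E(K, 0x3C) = 0xB9; 0x47 ⊕ 0xB9 = 0xFE.
P1: E(K, 0x47) = 0xDE; 0xF8 ⊕ 0xDE = 0x26.
P2: E(K, 0xF8) = 0x7D; 0x0A ⊕ 0x7D = 0x77.
P3: E(K, 0x0A) = 0xAB; 0x05 ⊕ 0xAB = 0xAE.

P0 = 0xFE, P1 = 0x26, P2 = 0x77, P3 = 0xAE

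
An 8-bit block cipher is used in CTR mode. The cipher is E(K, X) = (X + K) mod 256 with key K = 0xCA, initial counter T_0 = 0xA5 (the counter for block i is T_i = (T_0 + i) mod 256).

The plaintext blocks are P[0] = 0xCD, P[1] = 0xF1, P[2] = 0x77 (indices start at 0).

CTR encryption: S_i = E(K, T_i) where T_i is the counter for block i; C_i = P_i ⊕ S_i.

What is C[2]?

C[0]: T = 0xA5, S = E(K, T) = 0x6F; 0xCD ⊕ 0x6F = 0xA2.
C[1]: T = 0xA6, S = E(K, T) = 0x70; 0xF1 ⊕ 0x70 = 0x81.
C[2]: T = 0xA7, S = E(K, T) = 0x71; 0x77 ⊕ 0x71 = 0x06.

C[2] = 0x06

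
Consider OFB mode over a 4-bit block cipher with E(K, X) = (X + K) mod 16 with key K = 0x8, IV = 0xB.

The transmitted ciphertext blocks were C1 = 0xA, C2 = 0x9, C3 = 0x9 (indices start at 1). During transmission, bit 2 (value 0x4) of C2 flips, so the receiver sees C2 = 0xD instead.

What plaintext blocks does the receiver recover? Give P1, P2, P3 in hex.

OFB decryption: S_i = E(K, S_{i−1}) with S_{0} = IV; P_i = C_i ⊕ S_i.
Only C2 changed, to 0xD. In OFB, a change in C_i flips the same bit in P_i only; the keystream is unaffected. Decrypting the received ciphertext:
P1: S = E(K, 0xB) = 0x3; 0xA ⊕ 0x3 = 0x9.
P2: S = E(K, 0x3) = 0xB; 0xD ⊕ 0xB = 0x6.
P3: S = E(K, 0xB) = 0x3; 0x9 ⊕ 0x3 = 0xA.
Blocks that differ from the original plaintext: P2.

P1 = 0x9, P2 = 0x6, P3 = 0xA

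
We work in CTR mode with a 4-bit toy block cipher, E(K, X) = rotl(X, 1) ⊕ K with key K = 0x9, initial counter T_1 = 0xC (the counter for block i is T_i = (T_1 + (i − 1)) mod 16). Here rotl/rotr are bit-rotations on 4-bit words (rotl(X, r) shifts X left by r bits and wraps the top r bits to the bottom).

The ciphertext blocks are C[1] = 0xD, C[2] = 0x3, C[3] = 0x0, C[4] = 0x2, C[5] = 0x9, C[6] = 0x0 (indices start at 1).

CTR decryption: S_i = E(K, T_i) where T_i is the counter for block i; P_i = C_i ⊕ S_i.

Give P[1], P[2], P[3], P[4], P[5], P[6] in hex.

P[1] = 0xD, P[2] = 0x1, P[3] = 0x4, P[4] = 0x4, P[5] = 0x0, P[6] = 0xB

P[1]: T = 0xC, S = E(K, T) = 0x0; 0xD ⊕ 0x0 = 0xD.
P[2]: T = 0xD, S = E(K, T) = 0x2; 0x3 ⊕ 0x2 = 0x1.
P[3]: T = 0xE, S = E(K, T) = 0x4; 0x0 ⊕ 0x4 = 0x4.
P[4]: T = 0xF, S = E(K, T) = 0x6; 0x2 ⊕ 0x6 = 0x4.
P[5]: T = 0x0, S = E(K, T) = 0x9; 0x9 ⊕ 0x9 = 0x0.
P[6]: T = 0x1, S = E(K, T) = 0xB; 0x0 ⊕ 0xB = 0xB.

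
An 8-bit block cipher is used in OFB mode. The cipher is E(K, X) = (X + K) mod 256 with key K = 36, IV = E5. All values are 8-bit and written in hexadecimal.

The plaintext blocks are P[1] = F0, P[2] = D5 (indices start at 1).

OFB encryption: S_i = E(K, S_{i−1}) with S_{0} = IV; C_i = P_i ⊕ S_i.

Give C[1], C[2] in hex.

C[1] = EB, C[2] = 84

C[1]: S = E(K, E5) = 1B; F0 ⊕ 1B = EB.
C[2]: S = E(K, 1B) = 51; D5 ⊕ 51 = 84.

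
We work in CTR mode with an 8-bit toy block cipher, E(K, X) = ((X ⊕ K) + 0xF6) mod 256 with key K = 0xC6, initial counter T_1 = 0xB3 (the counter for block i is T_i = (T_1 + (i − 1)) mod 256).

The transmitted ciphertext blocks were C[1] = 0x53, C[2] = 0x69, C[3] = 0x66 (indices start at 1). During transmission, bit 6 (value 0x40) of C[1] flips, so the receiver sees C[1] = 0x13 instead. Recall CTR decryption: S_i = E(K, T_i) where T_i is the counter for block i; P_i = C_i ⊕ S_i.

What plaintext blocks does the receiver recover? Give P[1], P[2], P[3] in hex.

P[1] = 0x78, P[2] = 0x01, P[3] = 0x0F

Only C[1] changed, to 0x13. In CTR, a change in C_i flips the same bit in P_i only; the keystream is unaffected. Decrypting the received ciphertext:
P[1]: T = 0xB3, S = E(K, T) = 0x6B; 0x13 ⊕ 0x6B = 0x78.
P[2]: T = 0xB4, S = E(K, T) = 0x68; 0x69 ⊕ 0x68 = 0x01.
P[3]: T = 0xB5, S = E(K, T) = 0x69; 0x66 ⊕ 0x69 = 0x0F.
Blocks that differ from the original plaintext: P[1].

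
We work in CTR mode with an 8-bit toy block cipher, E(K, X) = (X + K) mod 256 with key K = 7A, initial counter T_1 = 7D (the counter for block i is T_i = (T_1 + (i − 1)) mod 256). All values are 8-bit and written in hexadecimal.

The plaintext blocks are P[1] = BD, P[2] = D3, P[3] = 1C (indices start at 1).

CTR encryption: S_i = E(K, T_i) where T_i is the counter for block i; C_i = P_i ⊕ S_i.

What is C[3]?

C[3] = E5

C[1]: T = 7D, S = E(K, T) = F7; BD ⊕ F7 = 4A.
C[2]: T = 7E, S = E(K, T) = F8; D3 ⊕ F8 = 2B.
C[3]: T = 7F, S = E(K, T) = F9; 1C ⊕ F9 = E5.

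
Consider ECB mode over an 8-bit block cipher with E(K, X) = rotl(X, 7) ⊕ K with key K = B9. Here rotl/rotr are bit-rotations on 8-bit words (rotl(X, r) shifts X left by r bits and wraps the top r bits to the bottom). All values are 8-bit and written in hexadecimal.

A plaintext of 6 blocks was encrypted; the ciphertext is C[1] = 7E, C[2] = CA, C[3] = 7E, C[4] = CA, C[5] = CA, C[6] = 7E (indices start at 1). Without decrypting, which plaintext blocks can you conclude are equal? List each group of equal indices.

ECB encrypts each block independently with the same key, so equal ciphertext blocks imply equal plaintext blocks.
C[1] = C[3] = C[6] = 7E, so P[1] = P[3] = P[6].
C[2] = C[4] = C[5] = CA, so P[2] = P[4] = P[5].

P[1] = P[3] = P[6]; P[2] = P[4] = P[5]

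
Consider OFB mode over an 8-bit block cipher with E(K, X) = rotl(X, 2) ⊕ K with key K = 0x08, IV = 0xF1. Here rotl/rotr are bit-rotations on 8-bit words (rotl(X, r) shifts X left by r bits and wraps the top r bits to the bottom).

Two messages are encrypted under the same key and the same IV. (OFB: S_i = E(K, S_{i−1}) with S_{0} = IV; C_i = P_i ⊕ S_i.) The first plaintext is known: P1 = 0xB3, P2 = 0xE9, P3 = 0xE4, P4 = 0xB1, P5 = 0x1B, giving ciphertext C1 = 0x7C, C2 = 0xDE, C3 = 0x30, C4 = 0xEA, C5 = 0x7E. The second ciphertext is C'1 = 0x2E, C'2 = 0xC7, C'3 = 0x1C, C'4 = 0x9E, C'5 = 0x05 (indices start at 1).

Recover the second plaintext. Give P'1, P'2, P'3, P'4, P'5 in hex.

P'1 = 0xE1, P'2 = 0xF0, P'3 = 0xC8, P'4 = 0xC5, P'5 = 0x60

In OFB with a reused IV, both messages share the same keystream S_i, so C_i ⊕ C'_i = P_i ⊕ P'_i and thus P'_i = P_i ⊕ C_i ⊕ C'_i.
P'1: 0xB3 ⊕ 0x7C ⊕ 0x2E = 0xE1.
P'2: 0xE9 ⊕ 0xDE ⊕ 0xC7 = 0xF0.
P'3: 0xE4 ⊕ 0x30 ⊕ 0x1C = 0xC8.
P'4: 0xB1 ⊕ 0xEA ⊕ 0x9E = 0xC5.
P'5: 0x1B ⊕ 0x7E ⊕ 0x05 = 0x60.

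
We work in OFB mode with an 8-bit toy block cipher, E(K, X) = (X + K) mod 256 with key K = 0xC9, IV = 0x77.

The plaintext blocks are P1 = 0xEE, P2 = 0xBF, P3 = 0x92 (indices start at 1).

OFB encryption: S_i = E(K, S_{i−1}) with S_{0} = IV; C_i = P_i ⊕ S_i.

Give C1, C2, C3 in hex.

C1: S = E(K, 0x77) = 0x40; 0xEE ⊕ 0x40 = 0xAE.
C2: S = E(K, 0x40) = 0x09; 0xBF ⊕ 0x09 = 0xB6.
C3: S = E(K, 0x09) = 0xD2; 0x92 ⊕ 0xD2 = 0x40.

C1 = 0xAE, C2 = 0xB6, C3 = 0x40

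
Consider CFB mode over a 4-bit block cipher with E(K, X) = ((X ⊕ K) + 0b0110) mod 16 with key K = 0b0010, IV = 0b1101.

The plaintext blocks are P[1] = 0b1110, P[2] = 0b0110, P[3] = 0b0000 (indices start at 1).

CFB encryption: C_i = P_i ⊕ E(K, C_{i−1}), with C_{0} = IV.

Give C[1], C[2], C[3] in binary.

C[1]: E(K, 0b1101) = 0b0101; 0b1110 ⊕ 0b0101 = 0b1011.
C[2]: E(K, 0b1011) = 0b1111; 0b0110 ⊕ 0b1111 = 0b1001.
C[3]: E(K, 0b1001) = 0b0001; 0b0000 ⊕ 0b0001 = 0b0001.

C[1] = 0b1011, C[2] = 0b1001, C[3] = 0b0001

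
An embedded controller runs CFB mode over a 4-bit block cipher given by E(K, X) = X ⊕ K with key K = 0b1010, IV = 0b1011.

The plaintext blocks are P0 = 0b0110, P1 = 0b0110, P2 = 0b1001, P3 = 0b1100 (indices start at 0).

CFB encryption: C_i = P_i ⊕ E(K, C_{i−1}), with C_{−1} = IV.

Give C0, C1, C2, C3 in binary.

C0 = 0b0111, C1 = 0b1011, C2 = 0b1000, C3 = 0b1110

C0: E(K, 0b1011) = 0b0001; 0b0110 ⊕ 0b0001 = 0b0111.
C1: E(K, 0b0111) = 0b1101; 0b0110 ⊕ 0b1101 = 0b1011.
C2: E(K, 0b1011) = 0b0001; 0b1001 ⊕ 0b0001 = 0b1000.
C3: E(K, 0b1000) = 0b0010; 0b1100 ⊕ 0b0010 = 0b1110.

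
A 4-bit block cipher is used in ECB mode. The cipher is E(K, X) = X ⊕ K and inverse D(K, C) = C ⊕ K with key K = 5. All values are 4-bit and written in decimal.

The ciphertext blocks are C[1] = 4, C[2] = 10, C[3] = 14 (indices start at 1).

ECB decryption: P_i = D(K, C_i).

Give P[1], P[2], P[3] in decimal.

P[1] = 1, P[2] = 15, P[3] = 11

P[1]: D(K, 4) = 1.
P[2]: D(K, 10) = 15.
P[3]: D(K, 14) = 11.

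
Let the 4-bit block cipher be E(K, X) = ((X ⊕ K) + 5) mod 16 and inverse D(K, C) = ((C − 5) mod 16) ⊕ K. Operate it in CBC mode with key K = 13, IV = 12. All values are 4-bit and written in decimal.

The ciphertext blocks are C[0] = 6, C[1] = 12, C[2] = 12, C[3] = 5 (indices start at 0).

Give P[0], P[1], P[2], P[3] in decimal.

CBC decryption: P_i = D(K, C_i) ⊕ C_{i−1}, with C_{−1} = IV.
P[0]: D(K, 6) = 12; 12 ⊕ 12 = 0.
P[1]: D(K, 12) = 10; 10 ⊕ 6 = 12.
P[2]: D(K, 12) = 10; 10 ⊕ 12 = 6.
P[3]: D(K, 5) = 13; 13 ⊕ 12 = 1.

P[0] = 0, P[1] = 12, P[2] = 6, P[3] = 1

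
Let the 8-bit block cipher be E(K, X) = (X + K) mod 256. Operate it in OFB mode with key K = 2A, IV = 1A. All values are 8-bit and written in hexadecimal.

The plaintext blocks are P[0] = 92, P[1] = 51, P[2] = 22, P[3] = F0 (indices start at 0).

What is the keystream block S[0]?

44

OFB encryption: S_i = E(K, S_{i−1}) with S_{−1} = IV; C_i = P_i ⊕ S_i.
C[0]: S = E(K, 1A) = 44; 92 ⊕ 44 = D6.
So S[0] = 44.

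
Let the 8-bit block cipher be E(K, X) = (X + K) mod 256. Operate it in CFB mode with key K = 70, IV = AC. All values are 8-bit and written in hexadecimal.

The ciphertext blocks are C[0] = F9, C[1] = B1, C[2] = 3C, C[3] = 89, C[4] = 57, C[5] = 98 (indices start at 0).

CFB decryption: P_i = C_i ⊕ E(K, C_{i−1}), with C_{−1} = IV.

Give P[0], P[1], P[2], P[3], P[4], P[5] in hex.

P[0]: E(K, AC) = 1C; F9 ⊕ 1C = E5.
P[1]: E(K, F9) = 69; B1 ⊕ 69 = D8.
P[2]: E(K, B1) = 21; 3C ⊕ 21 = 1D.
P[3]: E(K, 3C) = AC; 89 ⊕ AC = 25.
P[4]: E(K, 89) = F9; 57 ⊕ F9 = AE.
P[5]: E(K, 57) = C7; 98 ⊕ C7 = 5F.

P[0] = E5, P[1] = D8, P[2] = 1D, P[3] = 25, P[4] = AE, P[5] = 5F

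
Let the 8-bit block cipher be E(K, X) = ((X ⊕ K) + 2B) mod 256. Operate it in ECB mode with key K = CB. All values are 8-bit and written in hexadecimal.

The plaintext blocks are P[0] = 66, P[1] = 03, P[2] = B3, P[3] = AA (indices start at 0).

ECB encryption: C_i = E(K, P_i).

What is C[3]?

C[3] = 8C

C[3]: E(K, AA) = 8C.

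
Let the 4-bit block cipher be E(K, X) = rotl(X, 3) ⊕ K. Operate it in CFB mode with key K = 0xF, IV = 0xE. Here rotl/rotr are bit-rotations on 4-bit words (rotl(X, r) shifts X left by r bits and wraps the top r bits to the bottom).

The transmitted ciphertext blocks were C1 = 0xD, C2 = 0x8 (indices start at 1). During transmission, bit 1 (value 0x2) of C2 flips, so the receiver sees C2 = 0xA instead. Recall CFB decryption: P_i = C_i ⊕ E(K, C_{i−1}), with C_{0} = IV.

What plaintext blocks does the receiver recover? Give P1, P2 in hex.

P1 = 0x5, P2 = 0xB

Only C2 changed, to 0xA. In CFB, a change in C_i flips the same bit in P_i and garbles P_{i+1}. Decrypting the received ciphertext:
P1: E(K, 0xE) = 0x8; 0xD ⊕ 0x8 = 0x5.
P2: E(K, 0xD) = 0x1; 0xA ⊕ 0x1 = 0xB.
Blocks that differ from the original plaintext: P2.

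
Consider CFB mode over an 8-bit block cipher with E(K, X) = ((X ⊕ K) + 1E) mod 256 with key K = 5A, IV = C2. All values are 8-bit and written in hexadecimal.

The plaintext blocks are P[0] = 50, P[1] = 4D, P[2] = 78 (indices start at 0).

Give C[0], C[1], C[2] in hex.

C[0] = E6, C[1] = 97, C[2] = 93

CFB encryption: C_i = P_i ⊕ E(K, C_{i−1}), with C_{−1} = IV.
C[0]: E(K, C2) = B6; 50 ⊕ B6 = E6.
C[1]: E(K, E6) = DA; 4D ⊕ DA = 97.
C[2]: E(K, 97) = EB; 78 ⊕ EB = 93.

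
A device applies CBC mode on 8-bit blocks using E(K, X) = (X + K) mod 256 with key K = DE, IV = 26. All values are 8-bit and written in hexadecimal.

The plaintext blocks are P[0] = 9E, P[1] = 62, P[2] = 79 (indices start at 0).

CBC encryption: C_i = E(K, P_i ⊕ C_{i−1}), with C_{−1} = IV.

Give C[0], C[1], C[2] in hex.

C[0] = 96, C[1] = D2, C[2] = 89

C[0]: P[0] ⊕ 26 = B8; E(K, B8) = 96.
C[1]: P[1] ⊕ 96 = F4; E(K, F4) = D2.
C[2]: P[2] ⊕ D2 = AB; E(K, AB) = 89.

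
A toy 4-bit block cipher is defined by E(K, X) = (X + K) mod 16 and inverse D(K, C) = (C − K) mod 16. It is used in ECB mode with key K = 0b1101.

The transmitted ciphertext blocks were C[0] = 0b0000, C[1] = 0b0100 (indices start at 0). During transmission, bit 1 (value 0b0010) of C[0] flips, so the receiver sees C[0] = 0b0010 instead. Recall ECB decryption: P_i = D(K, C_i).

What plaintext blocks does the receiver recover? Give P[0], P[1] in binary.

Only C[0] changed, to 0b0010. In ECB, a change in C_i affects only P_i. Decrypting the received ciphertext:
P[0]: D(K, 0b0010) = 0b0101.
P[1]: D(K, 0b0100) = 0b0111.
Blocks that differ from the original plaintext: P[0].

P[0] = 0b0101, P[1] = 0b0111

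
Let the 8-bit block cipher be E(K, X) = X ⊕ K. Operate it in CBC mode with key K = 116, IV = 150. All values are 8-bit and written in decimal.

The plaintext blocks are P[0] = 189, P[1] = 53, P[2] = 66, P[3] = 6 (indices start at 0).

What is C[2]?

C[2] = 40

CBC encryption: C_i = E(K, P_i ⊕ C_{i−1}), with C_{−1} = IV.
C[0]: P[0] ⊕ 150 = 43; E(K, 43) = 95.
C[1]: P[1] ⊕ 95 = 106; E(K, 106) = 30.
C[2]: P[2] ⊕ 30 = 92; E(K, 92) = 40.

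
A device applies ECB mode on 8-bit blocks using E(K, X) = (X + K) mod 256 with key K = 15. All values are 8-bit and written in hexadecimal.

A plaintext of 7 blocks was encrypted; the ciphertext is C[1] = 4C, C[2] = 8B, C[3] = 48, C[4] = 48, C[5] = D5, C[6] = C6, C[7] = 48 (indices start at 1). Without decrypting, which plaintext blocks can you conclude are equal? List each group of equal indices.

P[3] = P[4] = P[7]

ECB encrypts each block independently with the same key, so equal ciphertext blocks imply equal plaintext blocks.
C[3] = C[4] = C[7] = 48, so P[3] = P[4] = P[7].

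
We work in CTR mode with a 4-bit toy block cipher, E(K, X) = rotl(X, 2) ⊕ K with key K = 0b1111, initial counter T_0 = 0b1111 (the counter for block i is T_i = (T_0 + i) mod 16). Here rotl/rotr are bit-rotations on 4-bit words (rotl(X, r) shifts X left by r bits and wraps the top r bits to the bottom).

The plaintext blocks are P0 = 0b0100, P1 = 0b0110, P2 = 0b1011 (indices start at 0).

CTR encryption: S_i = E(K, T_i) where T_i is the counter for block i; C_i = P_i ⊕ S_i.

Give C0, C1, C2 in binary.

C0: T = 0b1111, S = E(K, T) = 0b0000; 0b0100 ⊕ 0b0000 = 0b0100.
C1: T = 0b0000, S = E(K, T) = 0b1111; 0b0110 ⊕ 0b1111 = 0b1001.
C2: T = 0b0001, S = E(K, T) = 0b1011; 0b1011 ⊕ 0b1011 = 0b0000.

C0 = 0b0100, C1 = 0b1001, C2 = 0b0000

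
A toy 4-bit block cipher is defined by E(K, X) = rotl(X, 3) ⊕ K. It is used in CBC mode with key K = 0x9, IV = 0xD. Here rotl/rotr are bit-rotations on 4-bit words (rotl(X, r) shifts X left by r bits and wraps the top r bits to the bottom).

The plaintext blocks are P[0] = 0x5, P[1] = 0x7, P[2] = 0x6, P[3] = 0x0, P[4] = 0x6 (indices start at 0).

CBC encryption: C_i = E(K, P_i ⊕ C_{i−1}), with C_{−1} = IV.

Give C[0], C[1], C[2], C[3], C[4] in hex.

C[0]: P[0] ⊕ 0xD = 0x8; E(K, 0x8) = 0xD.
C[1]: P[1] ⊕ 0xD = 0xA; E(K, 0xA) = 0xC.
C[2]: P[2] ⊕ 0xC = 0xA; E(K, 0xA) = 0xC.
C[3]: P[3] ⊕ 0xC = 0xC; E(K, 0xC) = 0xF.
C[4]: P[4] ⊕ 0xF = 0x9; E(K, 0x9) = 0x5.

C[0] = 0xD, C[1] = 0xC, C[2] = 0xC, C[3] = 0xF, C[4] = 0x5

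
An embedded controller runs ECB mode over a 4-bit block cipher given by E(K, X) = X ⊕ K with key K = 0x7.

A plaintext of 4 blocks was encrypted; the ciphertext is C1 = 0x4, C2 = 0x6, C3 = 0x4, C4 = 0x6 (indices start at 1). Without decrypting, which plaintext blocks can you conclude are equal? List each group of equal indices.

ECB encrypts each block independently with the same key, so equal ciphertext blocks imply equal plaintext blocks.
C1 = C3 = 0x4, so P1 = P3.
C2 = C4 = 0x6, so P2 = P4.

P1 = P3; P2 = P4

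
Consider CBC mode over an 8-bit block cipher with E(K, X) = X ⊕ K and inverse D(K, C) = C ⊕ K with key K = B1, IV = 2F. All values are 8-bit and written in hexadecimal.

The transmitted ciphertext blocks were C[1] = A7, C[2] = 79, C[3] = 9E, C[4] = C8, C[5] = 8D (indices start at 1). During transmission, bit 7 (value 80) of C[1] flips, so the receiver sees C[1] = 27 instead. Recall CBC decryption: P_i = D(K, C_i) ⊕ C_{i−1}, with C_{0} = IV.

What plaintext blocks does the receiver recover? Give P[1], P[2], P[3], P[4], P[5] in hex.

P[1] = B9, P[2] = EF, P[3] = 56, P[4] = E7, P[5] = F4

Only C[1] changed, to 27. In CBC, a change in C_i garbles P_i and flips the same bit in P_{i+1}. Decrypting the received ciphertext:
P[1]: D(K, 27) = 96; 96 ⊕ 2F = B9.
P[2]: D(K, 79) = C8; C8 ⊕ 27 = EF.
P[3]: D(K, 9E) = 2F; 2F ⊕ 79 = 56.
P[4]: D(K, C8) = 79; 79 ⊕ 9E = E7.
P[5]: D(K, 8D) = 3C; 3C ⊕ C8 = F4.
Blocks that differ from the original plaintext: P[1], P[2].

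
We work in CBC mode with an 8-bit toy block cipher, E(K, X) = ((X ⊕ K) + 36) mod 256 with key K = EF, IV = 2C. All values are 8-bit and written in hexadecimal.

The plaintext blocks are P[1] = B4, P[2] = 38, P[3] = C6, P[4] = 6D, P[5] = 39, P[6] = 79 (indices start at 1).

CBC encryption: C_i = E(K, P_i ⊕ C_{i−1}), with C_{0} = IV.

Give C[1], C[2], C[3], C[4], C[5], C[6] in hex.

C[1] = AD, C[2] = B0, C[3] = CF, C[4] = 83, C[5] = 8B, C[6] = 53

C[1]: P[1] ⊕ 2C = 98; E(K, 98) = AD.
C[2]: P[2] ⊕ AD = 95; E(K, 95) = B0.
C[3]: P[3] ⊕ B0 = 76; E(K, 76) = CF.
C[4]: P[4] ⊕ CF = A2; E(K, A2) = 83.
C[5]: P[5] ⊕ 83 = BA; E(K, BA) = 8B.
C[6]: P[6] ⊕ 8B = F2; E(K, F2) = 53.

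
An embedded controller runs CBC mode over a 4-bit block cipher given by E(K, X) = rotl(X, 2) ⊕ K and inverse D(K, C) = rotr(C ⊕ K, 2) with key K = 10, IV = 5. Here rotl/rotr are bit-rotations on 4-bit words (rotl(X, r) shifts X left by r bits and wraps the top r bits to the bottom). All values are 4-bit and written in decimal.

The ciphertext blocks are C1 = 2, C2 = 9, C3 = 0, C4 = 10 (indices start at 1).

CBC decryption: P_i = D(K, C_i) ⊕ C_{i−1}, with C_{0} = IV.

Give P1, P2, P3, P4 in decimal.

P1 = 7, P2 = 14, P3 = 3, P4 = 0

P1: D(K, 2) = 2; 2 ⊕ 5 = 7.
P2: D(K, 9) = 12; 12 ⊕ 2 = 14.
P3: D(K, 0) = 10; 10 ⊕ 9 = 3.
P4: D(K, 10) = 0; 0 ⊕ 0 = 0.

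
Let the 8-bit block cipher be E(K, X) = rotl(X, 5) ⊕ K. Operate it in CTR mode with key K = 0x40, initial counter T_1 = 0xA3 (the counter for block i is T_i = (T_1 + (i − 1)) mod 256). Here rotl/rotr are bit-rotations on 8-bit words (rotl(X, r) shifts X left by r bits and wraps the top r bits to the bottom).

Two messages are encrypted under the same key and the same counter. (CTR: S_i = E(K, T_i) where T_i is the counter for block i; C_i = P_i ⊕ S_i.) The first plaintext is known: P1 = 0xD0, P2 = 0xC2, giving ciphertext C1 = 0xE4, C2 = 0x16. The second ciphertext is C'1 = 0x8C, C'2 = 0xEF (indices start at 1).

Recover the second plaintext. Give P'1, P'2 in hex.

P'1 = 0xB8, P'2 = 0x3B

In CTR with a reused counter, both messages share the same keystream S_i, so C_i ⊕ C'_i = P_i ⊕ P'_i and thus P'_i = P_i ⊕ C_i ⊕ C'_i.
P'1: 0xD0 ⊕ 0xE4 ⊕ 0x8C = 0xB8.
P'2: 0xC2 ⊕ 0x16 ⊕ 0xEF = 0x3B.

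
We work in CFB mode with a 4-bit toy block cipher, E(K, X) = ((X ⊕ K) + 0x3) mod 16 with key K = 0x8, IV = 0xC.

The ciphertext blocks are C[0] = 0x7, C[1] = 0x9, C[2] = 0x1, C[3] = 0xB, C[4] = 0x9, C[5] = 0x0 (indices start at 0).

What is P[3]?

P[3] = 0x7

CFB decryption: P_i = C_i ⊕ E(K, C_{i−1}), with C_{−1} = IV.
P[3]: E(K, 0x1) = 0xC; 0xB ⊕ 0xC = 0x7.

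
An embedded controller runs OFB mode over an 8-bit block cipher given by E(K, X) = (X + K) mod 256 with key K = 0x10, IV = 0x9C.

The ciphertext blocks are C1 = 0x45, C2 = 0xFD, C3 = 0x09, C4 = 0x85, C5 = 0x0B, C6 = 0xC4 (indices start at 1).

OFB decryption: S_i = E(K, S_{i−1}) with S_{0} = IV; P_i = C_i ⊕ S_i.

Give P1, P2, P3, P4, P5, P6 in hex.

P1 = 0xE9, P2 = 0x41, P3 = 0xC5, P4 = 0x59, P5 = 0xE7, P6 = 0x38

P1: S = E(K, 0x9C) = 0xAC; 0x45 ⊕ 0xAC = 0xE9.
P2: S = E(K, 0xAC) = 0xBC; 0xFD ⊕ 0xBC = 0x41.
P3: S = E(K, 0xBC) = 0xCC; 0x09 ⊕ 0xCC = 0xC5.
P4: S = E(K, 0xCC) = 0xDC; 0x85 ⊕ 0xDC = 0x59.
P5: S = E(K, 0xDC) = 0xEC; 0x0B ⊕ 0xEC = 0xE7.
P6: S = E(K, 0xEC) = 0xFC; 0xC4 ⊕ 0xFC = 0x38.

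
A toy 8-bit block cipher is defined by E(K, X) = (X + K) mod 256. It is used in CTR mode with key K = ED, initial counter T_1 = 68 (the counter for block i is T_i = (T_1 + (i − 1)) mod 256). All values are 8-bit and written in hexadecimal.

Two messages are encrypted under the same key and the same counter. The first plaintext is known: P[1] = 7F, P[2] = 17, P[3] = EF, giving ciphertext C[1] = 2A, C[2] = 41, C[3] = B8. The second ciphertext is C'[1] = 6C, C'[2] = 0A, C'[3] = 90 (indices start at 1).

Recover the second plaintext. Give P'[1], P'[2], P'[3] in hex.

P'[1] = 39, P'[2] = 5C, P'[3] = C7

In CTR with a reused counter, both messages share the same keystream S_i, so C_i ⊕ C'_i = P_i ⊕ P'_i and thus P'_i = P_i ⊕ C_i ⊕ C'_i.
P'[1]: 7F ⊕ 2A ⊕ 6C = 39.
P'[2]: 17 ⊕ 41 ⊕ 0A = 5C.
P'[3]: EF ⊕ B8 ⊕ 90 = C7.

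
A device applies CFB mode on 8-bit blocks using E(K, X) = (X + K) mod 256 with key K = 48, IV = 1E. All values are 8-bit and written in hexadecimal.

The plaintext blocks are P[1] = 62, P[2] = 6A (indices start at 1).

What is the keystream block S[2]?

4C

CFB encryption: C_i = P_i ⊕ E(K, C_{i−1}), with C_{0} = IV.
C[1]: E(K, 1E) = 66; 62 ⊕ 66 = 04.
C[2]: E(K, 04) = 4C; 6A ⊕ 4C = 26.
So S[2] = 4C.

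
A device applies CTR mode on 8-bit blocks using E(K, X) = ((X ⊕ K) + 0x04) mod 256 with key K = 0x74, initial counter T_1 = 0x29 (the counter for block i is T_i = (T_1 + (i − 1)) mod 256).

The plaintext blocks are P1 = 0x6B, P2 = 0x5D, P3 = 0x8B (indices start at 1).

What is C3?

C3 = 0xE8

CTR encryption: S_i = E(K, T_i) where T_i is the counter for block i; C_i = P_i ⊕ S_i.
C1: T = 0x29, S = E(K, T) = 0x61; 0x6B ⊕ 0x61 = 0x0A.
C2: T = 0x2A, S = E(K, T) = 0x62; 0x5D ⊕ 0x62 = 0x3F.
C3: T = 0x2B, S = E(K, T) = 0x63; 0x8B ⊕ 0x63 = 0xE8.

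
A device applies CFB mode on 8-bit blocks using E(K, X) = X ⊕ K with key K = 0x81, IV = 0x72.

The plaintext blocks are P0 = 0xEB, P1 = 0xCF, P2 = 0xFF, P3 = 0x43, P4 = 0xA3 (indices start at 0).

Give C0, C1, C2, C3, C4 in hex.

CFB encryption: C_i = P_i ⊕ E(K, C_{i−1}), with C_{−1} = IV.
C0: E(K, 0x72) = 0xF3; 0xEB ⊕ 0xF3 = 0x18.
C1: E(K, 0x18) = 0x99; 0xCF ⊕ 0x99 = 0x56.
C2: E(K, 0x56) = 0xD7; 0xFF ⊕ 0xD7 = 0x28.
C3: E(K, 0x28) = 0xA9; 0x43 ⊕ 0xA9 = 0xEA.
C4: E(K, 0xEA) = 0x6B; 0xA3 ⊕ 0x6B = 0xC8.

C0 = 0x18, C1 = 0x56, C2 = 0x28, C3 = 0xEA, C4 = 0xC8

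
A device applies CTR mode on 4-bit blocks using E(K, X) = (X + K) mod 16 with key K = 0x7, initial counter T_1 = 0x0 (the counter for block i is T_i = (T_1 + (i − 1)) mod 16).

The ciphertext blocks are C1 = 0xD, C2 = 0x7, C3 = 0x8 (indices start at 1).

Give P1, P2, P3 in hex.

P1 = 0xA, P2 = 0xF, P3 = 0x1

CTR decryption: S_i = E(K, T_i) where T_i is the counter for block i; P_i = C_i ⊕ S_i.
P1: T = 0x0, S = E(K, T) = 0x7; 0xD ⊕ 0x7 = 0xA.
P2: T = 0x1, S = E(K, T) = 0x8; 0x7 ⊕ 0x8 = 0xF.
P3: T = 0x2, S = E(K, T) = 0x9; 0x8 ⊕ 0x9 = 0x1.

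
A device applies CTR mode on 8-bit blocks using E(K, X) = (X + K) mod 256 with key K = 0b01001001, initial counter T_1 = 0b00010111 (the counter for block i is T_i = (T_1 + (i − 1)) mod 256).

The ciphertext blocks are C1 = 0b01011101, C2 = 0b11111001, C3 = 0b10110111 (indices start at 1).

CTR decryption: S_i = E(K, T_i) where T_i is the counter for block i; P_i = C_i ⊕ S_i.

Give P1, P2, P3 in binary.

P1 = 0b00111101, P2 = 0b10011000, P3 = 0b11010101

P1: T = 0b00010111, S = E(K, T) = 0b01100000; 0b01011101 ⊕ 0b01100000 = 0b00111101.
P2: T = 0b00011000, S = E(K, T) = 0b01100001; 0b11111001 ⊕ 0b01100001 = 0b10011000.
P3: T = 0b00011001, S = E(K, T) = 0b01100010; 0b10110111 ⊕ 0b01100010 = 0b11010101.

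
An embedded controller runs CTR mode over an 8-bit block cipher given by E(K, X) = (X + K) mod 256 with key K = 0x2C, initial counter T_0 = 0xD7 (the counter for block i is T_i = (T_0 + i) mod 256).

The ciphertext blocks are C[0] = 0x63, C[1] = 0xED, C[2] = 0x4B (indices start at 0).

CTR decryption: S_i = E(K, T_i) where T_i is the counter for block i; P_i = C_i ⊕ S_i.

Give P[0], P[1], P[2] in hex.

P[0]: T = 0xD7, S = E(K, T) = 0x03; 0x63 ⊕ 0x03 = 0x60.
P[1]: T = 0xD8, S = E(K, T) = 0x04; 0xED ⊕ 0x04 = 0xE9.
P[2]: T = 0xD9, S = E(K, T) = 0x05; 0x4B ⊕ 0x05 = 0x4E.

P[0] = 0x60, P[1] = 0xE9, P[2] = 0x4E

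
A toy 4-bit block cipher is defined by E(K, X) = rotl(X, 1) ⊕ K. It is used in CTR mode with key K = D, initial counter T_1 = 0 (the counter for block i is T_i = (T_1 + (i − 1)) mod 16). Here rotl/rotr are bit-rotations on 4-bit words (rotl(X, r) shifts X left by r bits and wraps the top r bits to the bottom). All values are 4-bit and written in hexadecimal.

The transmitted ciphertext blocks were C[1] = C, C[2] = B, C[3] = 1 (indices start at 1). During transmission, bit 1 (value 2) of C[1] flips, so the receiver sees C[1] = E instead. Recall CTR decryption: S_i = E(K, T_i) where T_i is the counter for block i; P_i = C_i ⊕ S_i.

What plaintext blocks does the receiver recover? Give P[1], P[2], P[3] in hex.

P[1] = 3, P[2] = 4, P[3] = 8

Only C[1] changed, to E. In CTR, a change in C_i flips the same bit in P_i only; the keystream is unaffected. Decrypting the received ciphertext:
P[1]: T = 0, S = E(K, T) = D; E ⊕ D = 3.
P[2]: T = 1, S = E(K, T) = F; B ⊕ F = 4.
P[3]: T = 2, S = E(K, T) = 9; 1 ⊕ 9 = 8.
Blocks that differ from the original plaintext: P[1].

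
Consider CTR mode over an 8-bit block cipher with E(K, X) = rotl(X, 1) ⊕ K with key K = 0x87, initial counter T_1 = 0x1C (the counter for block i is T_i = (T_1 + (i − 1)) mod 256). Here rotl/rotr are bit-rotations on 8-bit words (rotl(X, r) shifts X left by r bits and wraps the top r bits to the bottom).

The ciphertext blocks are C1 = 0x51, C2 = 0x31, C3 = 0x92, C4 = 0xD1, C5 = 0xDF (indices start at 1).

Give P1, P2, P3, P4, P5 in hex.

P1 = 0xEE, P2 = 0x8C, P3 = 0x29, P4 = 0x68, P5 = 0x18

CTR decryption: S_i = E(K, T_i) where T_i is the counter for block i; P_i = C_i ⊕ S_i.
P1: T = 0x1C, S = E(K, T) = 0xBF; 0x51 ⊕ 0xBF = 0xEE.
P2: T = 0x1D, S = E(K, T) = 0xBD; 0x31 ⊕ 0xBD = 0x8C.
P3: T = 0x1E, S = E(K, T) = 0xBB; 0x92 ⊕ 0xBB = 0x29.
P4: T = 0x1F, S = E(K, T) = 0xB9; 0xD1 ⊕ 0xB9 = 0x68.
P5: T = 0x20, S = E(K, T) = 0xC7; 0xDF ⊕ 0xC7 = 0x18.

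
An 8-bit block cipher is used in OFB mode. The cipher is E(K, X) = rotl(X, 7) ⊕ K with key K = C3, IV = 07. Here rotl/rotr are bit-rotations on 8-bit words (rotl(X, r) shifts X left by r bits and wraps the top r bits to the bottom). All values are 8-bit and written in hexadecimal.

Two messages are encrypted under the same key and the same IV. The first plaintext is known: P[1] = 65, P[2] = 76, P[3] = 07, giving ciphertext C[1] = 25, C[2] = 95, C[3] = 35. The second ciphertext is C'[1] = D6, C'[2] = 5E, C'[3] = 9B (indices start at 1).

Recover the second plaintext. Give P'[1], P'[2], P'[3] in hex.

In OFB with a reused IV, both messages share the same keystream S_i, so C_i ⊕ C'_i = P_i ⊕ P'_i and thus P'_i = P_i ⊕ C_i ⊕ C'_i.
P'[1]: 65 ⊕ 25 ⊕ D6 = 96.
P'[2]: 76 ⊕ 95 ⊕ 5E = BD.
P'[3]: 07 ⊕ 35 ⊕ 9B = A9.

P'[1] = 96, P'[2] = BD, P'[3] = A9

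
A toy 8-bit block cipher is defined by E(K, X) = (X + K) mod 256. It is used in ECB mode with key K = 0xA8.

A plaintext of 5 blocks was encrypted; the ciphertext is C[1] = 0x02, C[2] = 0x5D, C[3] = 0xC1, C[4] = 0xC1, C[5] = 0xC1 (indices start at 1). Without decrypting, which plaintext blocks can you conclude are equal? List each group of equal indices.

P[3] = P[4] = P[5]

ECB encrypts each block independently with the same key, so equal ciphertext blocks imply equal plaintext blocks.
C[3] = C[4] = C[5] = 0xC1, so P[3] = P[4] = P[5].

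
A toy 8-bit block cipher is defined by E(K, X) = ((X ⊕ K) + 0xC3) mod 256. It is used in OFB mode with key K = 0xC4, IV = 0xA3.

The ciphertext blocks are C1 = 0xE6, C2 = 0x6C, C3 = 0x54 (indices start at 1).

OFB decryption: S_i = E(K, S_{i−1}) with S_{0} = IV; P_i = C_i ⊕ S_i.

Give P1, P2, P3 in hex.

P1: S = E(K, 0xA3) = 0x2A; 0xE6 ⊕ 0x2A = 0xCC.
P2: S = E(K, 0x2A) = 0xB1; 0x6C ⊕ 0xB1 = 0xDD.
P3: S = E(K, 0xB1) = 0x38; 0x54 ⊕ 0x38 = 0x6C.

P1 = 0xCC, P2 = 0xDD, P3 = 0x6C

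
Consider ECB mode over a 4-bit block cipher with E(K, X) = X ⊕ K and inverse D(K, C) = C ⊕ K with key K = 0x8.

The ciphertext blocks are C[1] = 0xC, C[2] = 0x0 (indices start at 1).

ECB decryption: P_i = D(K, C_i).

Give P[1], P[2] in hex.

P[1]: D(K, 0xC) = 0x4.
P[2]: D(K, 0x0) = 0x8.

P[1] = 0x4, P[2] = 0x8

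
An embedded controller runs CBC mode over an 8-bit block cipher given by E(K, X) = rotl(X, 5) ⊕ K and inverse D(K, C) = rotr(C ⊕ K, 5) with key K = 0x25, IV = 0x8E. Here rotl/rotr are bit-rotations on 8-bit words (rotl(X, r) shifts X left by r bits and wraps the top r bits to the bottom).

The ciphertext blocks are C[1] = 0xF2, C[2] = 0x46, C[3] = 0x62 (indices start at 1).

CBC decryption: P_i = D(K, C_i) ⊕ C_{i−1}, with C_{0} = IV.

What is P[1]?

P[1]: D(K, 0xF2) = 0xBE; 0xBE ⊕ 0x8E = 0x30.

P[1] = 0x30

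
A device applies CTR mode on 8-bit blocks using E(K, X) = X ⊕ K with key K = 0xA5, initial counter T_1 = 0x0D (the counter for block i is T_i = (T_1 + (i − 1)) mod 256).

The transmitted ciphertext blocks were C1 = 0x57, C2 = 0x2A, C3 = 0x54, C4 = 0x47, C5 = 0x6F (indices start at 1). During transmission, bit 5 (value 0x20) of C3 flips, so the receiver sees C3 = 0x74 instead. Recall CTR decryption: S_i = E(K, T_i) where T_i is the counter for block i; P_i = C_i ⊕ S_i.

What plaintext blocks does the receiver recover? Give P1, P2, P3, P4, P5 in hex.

Only C3 changed, to 0x74. In CTR, a change in C_i flips the same bit in P_i only; the keystream is unaffected. Decrypting the received ciphertext:
P1: T = 0x0D, S = E(K, T) = 0xA8; 0x57 ⊕ 0xA8 = 0xFF.
P2: T = 0x0E, S = E(K, T) = 0xAB; 0x2A ⊕ 0xAB = 0x81.
P3: T = 0x0F, S = E(K, T) = 0xAA; 0x74 ⊕ 0xAA = 0xDE.
P4: T = 0x10, S = E(K, T) = 0xB5; 0x47 ⊕ 0xB5 = 0xF2.
P5: T = 0x11, S = E(K, T) = 0xB4; 0x6F ⊕ 0xB4 = 0xDB.
Blocks that differ from the original plaintext: P3.

P1 = 0xFF, P2 = 0x81, P3 = 0xDE, P4 = 0xF2, P5 = 0xDB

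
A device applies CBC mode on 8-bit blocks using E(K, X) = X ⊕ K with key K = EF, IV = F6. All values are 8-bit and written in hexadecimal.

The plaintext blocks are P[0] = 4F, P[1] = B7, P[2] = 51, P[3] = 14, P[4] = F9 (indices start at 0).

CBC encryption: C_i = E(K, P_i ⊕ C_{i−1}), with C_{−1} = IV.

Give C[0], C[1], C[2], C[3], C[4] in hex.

C[0]: P[0] ⊕ F6 = B9; E(K, B9) = 56.
C[1]: P[1] ⊕ 56 = E1; E(K, E1) = 0E.
C[2]: P[2] ⊕ 0E = 5F; E(K, 5F) = B0.
C[3]: P[3] ⊕ B0 = A4; E(K, A4) = 4B.
C[4]: P[4] ⊕ 4B = B2; E(K, B2) = 5D.

C[0] = 56, C[1] = 0E, C[2] = B0, C[3] = 4B, C[4] = 5D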